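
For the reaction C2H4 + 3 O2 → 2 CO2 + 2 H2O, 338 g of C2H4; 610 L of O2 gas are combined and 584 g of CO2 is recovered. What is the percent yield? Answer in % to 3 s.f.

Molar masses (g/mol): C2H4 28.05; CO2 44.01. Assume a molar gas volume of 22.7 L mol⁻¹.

n(C2H4) = 338.0 / 28.05 = 12.05 mol
n(O2) = 610.0 / 22.7 = 26.87 mol
n/ν → C2H4: 12.05, O2: 8.957; O2 is limiting.
theoretical n(CO2) = (2/3) × 26.87 = 17.91 mol → 788.2 g
% yield = 584 / 788.2 × 100 = 74.09 %

74.1 %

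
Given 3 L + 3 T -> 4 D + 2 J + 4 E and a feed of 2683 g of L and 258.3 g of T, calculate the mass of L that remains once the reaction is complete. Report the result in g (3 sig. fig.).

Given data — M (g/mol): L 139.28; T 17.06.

n(L) = 2683 / 139.28 = 19.26 mol
n(T) = 258.3 / 17.06 = 15.14 mol
n/ν → L: 6.420, T: 5.047; T is limiting.
L consumed = (3/3) × 15.14 = 15.14 mol
L remaining = 19.26 − 15.14 = 4.120 mol
mass = 4.120 × 139.28 = 573.8 g

574 g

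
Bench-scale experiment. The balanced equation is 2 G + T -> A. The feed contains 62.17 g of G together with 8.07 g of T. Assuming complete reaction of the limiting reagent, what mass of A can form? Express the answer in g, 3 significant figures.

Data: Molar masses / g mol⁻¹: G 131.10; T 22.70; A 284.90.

n(G) = 62.17 / 131.10 = 0.4742 mol
n(T) = 8.070 / 22.70 = 0.3555 mol
n/ν → G: 0.2371, T: 0.3555; G is limiting.
n(A) = (1/2) × 0.4742 = 0.2371 mol
mass = 0.2371 × 284.90 = 67.55 g

67.6 g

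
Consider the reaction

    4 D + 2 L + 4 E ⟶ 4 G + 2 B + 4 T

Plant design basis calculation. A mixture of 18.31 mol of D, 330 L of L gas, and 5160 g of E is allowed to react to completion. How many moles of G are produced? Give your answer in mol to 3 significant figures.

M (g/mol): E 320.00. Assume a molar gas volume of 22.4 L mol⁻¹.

n(D) = 18.31 mol
n(L) = 330.0 / 22.4 = 14.73 mol
n(E) = 5160 / 320.00 = 16.13 mol
n/ν for D = 18.31/4 = 4.578
n/ν for L = 14.73/2 = 7.365
n/ν for E = 16.13/4 = 4.033
Smallest n/ν is E → limiting reagent.
n(G) = (4/4) × 16.13 = 16.13 mol

16.1 mol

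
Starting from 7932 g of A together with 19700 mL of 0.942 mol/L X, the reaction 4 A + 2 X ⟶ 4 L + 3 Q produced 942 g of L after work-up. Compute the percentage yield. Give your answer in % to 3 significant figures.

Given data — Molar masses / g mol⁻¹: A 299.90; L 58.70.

60.7 %

n(A) = 7932 / 299.90 = 26.45 mol
n(X) = 0.942 × 19700/1000 = 18.56 mol
n/ν for A = 26.45/4 = 6.613
n/ν for X = 18.56/2 = 9.280
Smallest n/ν is A → limiting reagent.
theoretical n(L) = (4/4) × 26.45 = 26.45 mol → 1553 g
% yield = 942 / 1553 × 100 = 60.66 %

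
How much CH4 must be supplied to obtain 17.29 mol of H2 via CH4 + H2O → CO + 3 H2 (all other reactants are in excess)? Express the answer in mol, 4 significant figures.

n(H2) = 17.29 mol
n(CH4) = (1/3) × 17.29 = 5.763 mol

5.763 mol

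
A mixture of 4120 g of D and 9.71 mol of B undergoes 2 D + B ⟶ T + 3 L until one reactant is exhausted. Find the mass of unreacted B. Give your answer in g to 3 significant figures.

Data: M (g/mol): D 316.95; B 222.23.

n(D) = 4120 / 316.95 = 13.00 mol
n(B) = 9.710 mol
n/ν for D = 13.00/2 = 6.500
n/ν for B = 9.710/1 = 9.710
Smallest n/ν is D → limiting reagent.
B consumed = (1/2) × 13.00 = 6.500 mol
B remaining = 9.710 − 6.500 = 3.210 mol
mass = 3.210 × 222.23 = 713.4 g

713 g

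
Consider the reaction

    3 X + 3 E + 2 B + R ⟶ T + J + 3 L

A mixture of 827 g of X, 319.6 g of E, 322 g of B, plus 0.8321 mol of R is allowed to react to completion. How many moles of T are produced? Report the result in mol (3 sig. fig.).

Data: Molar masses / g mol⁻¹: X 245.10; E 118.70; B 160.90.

n(X) = 827.0 / 245.10 = 3.374 mol
n(E) = 319.6 / 118.70 = 2.693 mol
n(B) = 322.0 / 160.90 = 2.001 mol
n(R) = 0.8321 mol
n/ν → X: 1.125, E: 0.8977, B: 1.001, R: 0.8321; R is limiting.
n(T) = (1/1) × 0.8321 = 0.8321 mol

0.832 mol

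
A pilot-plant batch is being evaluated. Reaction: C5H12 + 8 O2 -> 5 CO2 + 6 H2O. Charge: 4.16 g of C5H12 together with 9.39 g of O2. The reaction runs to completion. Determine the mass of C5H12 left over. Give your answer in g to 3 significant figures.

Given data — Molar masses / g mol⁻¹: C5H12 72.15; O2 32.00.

n(C5H12) = 4.160 / 72.15 = 0.05766 mol
n(O2) = 9.390 / 32.00 = 0.2934 mol
n/ν for C5H12 = 0.05766/1 = 0.05766
n/ν for O2 = 0.2934/8 = 0.03668
Smallest n/ν is O2 → limiting reagent.
C5H12 consumed = (1/8) × 0.2934 = 0.03668 mol
C5H12 remaining = 0.05766 − 0.03668 = 0.02098 mol
mass = 0.02098 × 72.15 = 1.514 g

1.51 g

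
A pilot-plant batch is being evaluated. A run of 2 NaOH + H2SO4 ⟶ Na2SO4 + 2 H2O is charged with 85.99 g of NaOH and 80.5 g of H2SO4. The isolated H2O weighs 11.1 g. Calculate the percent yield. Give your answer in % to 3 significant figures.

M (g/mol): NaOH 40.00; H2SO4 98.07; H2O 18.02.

n(NaOH) = 85.99 / 40.00 = 2.150 mol
n(H2SO4) = 80.50 / 98.07 = 0.8208 mol
n/ν for NaOH = 2.150/2 = 1.075
n/ν for H2SO4 = 0.8208/1 = 0.8208
Smallest n/ν is H2SO4 → limiting reagent.
theoretical n(H2O) = (2/1) × 0.8208 = 1.642 mol → 29.59 g
% yield = 11.1 / 29.59 × 100 = 37.51 %

37.5 %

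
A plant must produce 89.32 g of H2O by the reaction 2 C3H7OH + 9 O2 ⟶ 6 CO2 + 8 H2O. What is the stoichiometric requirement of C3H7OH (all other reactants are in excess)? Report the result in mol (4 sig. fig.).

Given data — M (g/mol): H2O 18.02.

1.239 mol

n(H2O) = 89.32 / 18.02 = 4.957 mol
n(C3H7OH) = (2/8) × 4.957 = 1.239 mol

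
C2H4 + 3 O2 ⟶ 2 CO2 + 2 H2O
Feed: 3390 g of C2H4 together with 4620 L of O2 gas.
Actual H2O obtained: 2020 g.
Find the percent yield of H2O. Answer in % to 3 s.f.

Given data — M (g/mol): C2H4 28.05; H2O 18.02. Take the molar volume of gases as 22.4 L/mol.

n(C2H4) = 3390 / 28.05 = 120.9 mol
n(O2) = 4620 / 22.4 = 206.3 mol
n/ν → C2H4: 120.9, O2: 68.77; O2 is limiting.
theoretical n(H2O) = (2/3) × 206.3 = 137.5 mol → 2478 g
% yield = 2020 / 2478 × 100 = 81.52 %

81.5 %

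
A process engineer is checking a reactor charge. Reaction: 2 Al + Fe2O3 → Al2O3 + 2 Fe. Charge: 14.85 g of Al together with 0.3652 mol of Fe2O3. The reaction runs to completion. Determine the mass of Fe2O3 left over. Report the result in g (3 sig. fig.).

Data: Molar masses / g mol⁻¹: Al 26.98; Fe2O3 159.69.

n(Al) = 14.85 / 26.98 = 0.5504 mol
n(Fe2O3) = 0.3652 mol
n/ν for Al = 0.5504/2 = 0.2752
n/ν for Fe2O3 = 0.3652/1 = 0.3652
Smallest n/ν is Al → limiting reagent.
Fe2O3 consumed = (1/2) × 0.5504 = 0.2752 mol
Fe2O3 remaining = 0.3652 − 0.2752 = 0.09000 mol
mass = 0.09000 × 159.69 = 14.37 g

14.4 g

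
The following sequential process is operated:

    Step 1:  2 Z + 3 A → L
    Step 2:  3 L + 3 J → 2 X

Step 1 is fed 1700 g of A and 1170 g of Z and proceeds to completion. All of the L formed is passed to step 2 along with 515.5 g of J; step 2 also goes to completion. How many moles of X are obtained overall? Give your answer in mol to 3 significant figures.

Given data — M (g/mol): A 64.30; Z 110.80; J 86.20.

Step 1:
n(A) = 1700 / 64.30 = 26.44 mol
n(Z) = 1170 / 110.80 = 10.56 mol
n/ν for A = 26.44/3 = 8.813
n/ν for Z = 10.56/2 = 5.280
Smallest n/ν is Z → limiting reagent.
n(L) produced = (1/2) × 10.56 = 5.280 mol
Step 2:
n(L) available = 5.280 mol
n(J) = 515.5 / 86.20 = 5.980 mol
n/ν for L = 5.280/3 = 1.760
n/ν for J = 5.980/3 = 1.993
Smallest n/ν is L → limiting reagent.
n(X) = (2/3) × 5.280 = 3.520 mol

3.52 mol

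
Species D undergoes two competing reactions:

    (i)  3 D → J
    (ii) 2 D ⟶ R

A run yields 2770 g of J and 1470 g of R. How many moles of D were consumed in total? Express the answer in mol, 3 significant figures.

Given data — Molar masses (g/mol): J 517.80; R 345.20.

24.6 mol

n(J) = 2770 / 517.80 = 5.350 mol
n(R) = 1470 / 345.20 = 4.258 mol
n(D) via (i) = (3/1)×5.350 = 16.05 mol
n(D) via (ii) = (2/1)×4.258 = 8.516 mol
total n(D) = 16.05 + 8.516 = 24.57 mol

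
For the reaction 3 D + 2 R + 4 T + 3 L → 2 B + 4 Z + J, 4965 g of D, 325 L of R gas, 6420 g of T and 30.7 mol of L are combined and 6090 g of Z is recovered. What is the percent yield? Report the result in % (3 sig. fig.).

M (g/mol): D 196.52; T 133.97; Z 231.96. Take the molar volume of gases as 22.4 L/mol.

90.5 %

n(D) = 4965 / 196.52 = 25.26 mol
n(R) = 325.0 / 22.4 = 14.51 mol
n(T) = 6420 / 133.97 = 47.92 mol
n(L) = 30.70 mol
n/ν for D = 25.26/3 = 8.420
n/ν for R = 14.51/2 = 7.255
n/ν for T = 47.92/4 = 11.98
n/ν for L = 30.70/3 = 10.23
Smallest n/ν is R → limiting reagent.
theoretical n(Z) = (4/2) × 14.51 = 29.02 mol → 6731 g
% yield = 6090 / 6731 × 100 = 90.48 %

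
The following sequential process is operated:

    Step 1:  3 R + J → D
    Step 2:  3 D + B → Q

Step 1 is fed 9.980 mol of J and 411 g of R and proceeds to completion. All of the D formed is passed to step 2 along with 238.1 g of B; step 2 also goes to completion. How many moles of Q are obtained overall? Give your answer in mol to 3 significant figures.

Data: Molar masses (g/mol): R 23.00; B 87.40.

Step 1:
n(J) = 9.980 mol
n(R) = 411.0 / 23.00 = 17.87 mol
n/ν → J: 9.980, R: 5.957; R is limiting.
n(D) produced = (1/3) × 17.87 = 5.957 mol
Step 2:
n(D) available = 5.957 mol
n(B) = 238.1 / 87.40 = 2.724 mol
n/ν → D: 1.986, B: 2.724; D is limiting.
n(Q) = (1/3) × 5.957 = 1.986 mol

1.99 mol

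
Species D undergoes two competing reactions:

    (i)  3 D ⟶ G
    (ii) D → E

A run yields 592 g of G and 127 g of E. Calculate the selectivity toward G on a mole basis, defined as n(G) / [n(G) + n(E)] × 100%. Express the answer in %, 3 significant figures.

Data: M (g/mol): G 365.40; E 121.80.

n(G) = 592 / 365.40 = 1.620 mol
n(E) = 127 / 121.80 = 1.043 mol
selectivity = 1.620/(1.620+1.043) × 100 = 60.83 %

60.8 %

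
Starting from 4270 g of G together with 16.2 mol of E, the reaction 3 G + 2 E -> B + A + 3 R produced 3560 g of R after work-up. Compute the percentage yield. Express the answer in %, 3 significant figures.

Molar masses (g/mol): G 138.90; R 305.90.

47.9 %

n(G) = 4270 / 138.90 = 30.74 mol
n(E) = 16.20 mol
n/ν → G: 10.25, E: 8.100; E is limiting.
theoretical n(R) = (3/2) × 16.20 = 24.30 mol → 7433 g
% yield = 3560 / 7433 × 100 = 47.89 %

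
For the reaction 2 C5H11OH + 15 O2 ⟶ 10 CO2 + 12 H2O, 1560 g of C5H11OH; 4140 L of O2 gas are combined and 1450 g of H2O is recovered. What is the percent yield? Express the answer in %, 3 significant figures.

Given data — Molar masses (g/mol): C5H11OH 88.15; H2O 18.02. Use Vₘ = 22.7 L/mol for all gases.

75.8 %

n(C5H11OH) = 1560 / 88.15 = 17.70 mol
n(O2) = 4140 / 22.7 = 182.4 mol
n/ν for C5H11OH = 17.70/2 = 8.850
n/ν for O2 = 182.4/15 = 12.16
Smallest n/ν is C5H11OH → limiting reagent.
theoretical n(H2O) = (12/2) × 17.70 = 106.2 mol → 1914 g
% yield = 1450 / 1914 × 100 = 75.76 %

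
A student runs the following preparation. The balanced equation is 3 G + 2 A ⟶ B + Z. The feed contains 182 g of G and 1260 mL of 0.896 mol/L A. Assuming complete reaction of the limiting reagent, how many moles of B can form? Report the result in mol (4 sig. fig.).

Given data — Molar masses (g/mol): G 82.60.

n(G) = 182.0 / 82.60 = 2.203 mol
n(A) = 0.896 × 1260/1000 = 1.129 mol
n/ν → G: 0.7343, A: 0.5645; A is limiting.
n(B) = (1/2) × 1.129 = 0.5645 mol

0.5645 mol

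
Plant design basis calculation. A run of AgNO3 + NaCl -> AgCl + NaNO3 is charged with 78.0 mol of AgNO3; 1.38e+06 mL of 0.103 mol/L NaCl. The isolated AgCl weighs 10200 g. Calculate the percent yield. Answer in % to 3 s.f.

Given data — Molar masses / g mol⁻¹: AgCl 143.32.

91.2 %

n(AgNO3) = 78.00 mol
n(NaCl) = 0.103 × 1.38e+06/1000 = 142.1 mol
n/ν for AgNO3 = 78.00/1 = 78.00
n/ν for NaCl = 142.1/1 = 142.1
Smallest n/ν is AgNO3 → limiting reagent.
theoretical n(AgCl) = (1/1) × 78.00 = 78.00 mol → 11180 g
% yield = 10200 / 11180 × 100 = 91.23 %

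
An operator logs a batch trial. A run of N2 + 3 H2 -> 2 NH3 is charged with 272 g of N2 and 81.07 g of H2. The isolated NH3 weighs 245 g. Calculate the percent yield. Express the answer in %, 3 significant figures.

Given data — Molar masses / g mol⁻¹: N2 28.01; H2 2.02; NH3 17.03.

n(N2) = 272.0 / 28.01 = 9.711 mol
n(H2) = 81.07 / 2.02 = 40.13 mol
n/ν for N2 = 9.711/1 = 9.711
n/ν for H2 = 40.13/3 = 13.38
Smallest n/ν is N2 → limiting reagent.
theoretical n(NH3) = (2/1) × 9.711 = 19.42 mol → 330.7 g
% yield = 245 / 330.7 × 100 = 74.09 %

74.1 %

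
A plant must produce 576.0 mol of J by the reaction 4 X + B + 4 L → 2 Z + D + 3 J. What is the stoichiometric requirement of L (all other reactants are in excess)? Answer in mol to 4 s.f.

768.0 mol

n(J) = 576.0 mol
n(L) = (4/3) × 576.0 = 768.0 mol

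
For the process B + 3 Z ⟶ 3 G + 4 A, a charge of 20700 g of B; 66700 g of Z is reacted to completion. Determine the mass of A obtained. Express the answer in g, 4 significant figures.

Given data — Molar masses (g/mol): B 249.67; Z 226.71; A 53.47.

n(B) = 20700 / 249.67 = 82.91 mol
n(Z) = 66700 / 226.71 = 294.2 mol
n/ν for B = 82.91/1 = 82.91
n/ν for Z = 294.2/3 = 98.07
Smallest n/ν is B → limiting reagent.
n(A) = (4/1) × 82.91 = 331.6 mol
mass = 331.6 × 53.47 = 17730 g

17730 g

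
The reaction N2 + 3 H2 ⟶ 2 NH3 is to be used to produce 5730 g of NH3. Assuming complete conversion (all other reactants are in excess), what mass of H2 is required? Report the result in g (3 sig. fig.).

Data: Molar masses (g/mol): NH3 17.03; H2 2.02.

1020 g

n(NH3) = 5730 / 17.03 = 336.5 mol
n(H2) = (3/2) × 336.5 = 504.8 mol
mass = 504.8 × 2.02 = 1020 g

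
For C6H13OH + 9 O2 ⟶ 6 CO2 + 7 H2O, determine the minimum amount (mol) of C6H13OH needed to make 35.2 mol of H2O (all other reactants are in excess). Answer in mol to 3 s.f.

5.03 mol

n(H2O) = 35.20 mol
n(C6H13OH) = (1/7) × 35.20 = 5.029 mol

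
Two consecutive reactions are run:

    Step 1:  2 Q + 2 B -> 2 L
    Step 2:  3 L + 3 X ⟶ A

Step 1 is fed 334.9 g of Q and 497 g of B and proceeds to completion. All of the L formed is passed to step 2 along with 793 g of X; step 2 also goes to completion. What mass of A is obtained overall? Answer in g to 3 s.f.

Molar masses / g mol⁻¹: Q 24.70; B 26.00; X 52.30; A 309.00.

1400 g

Step 1:
n(Q) = 334.9 / 24.70 = 13.56 mol
n(B) = 497.0 / 26.00 = 19.12 mol
n/ν for Q = 13.56/2 = 6.780
n/ν for B = 19.12/2 = 9.560
Smallest n/ν is Q → limiting reagent.
n(L) produced = (2/2) × 13.56 = 13.56 mol
Step 2:
n(L) available = 13.56 mol
n(X) = 793.0 / 52.30 = 15.16 mol
n/ν for L = 13.56/3 = 4.520
n/ν for X = 15.16/3 = 5.053
Smallest n/ν is L → limiting reagent.
n(A) = (1/3) × 13.56 = 4.520 mol
mass = 4.520 × 309.00 = 1397 g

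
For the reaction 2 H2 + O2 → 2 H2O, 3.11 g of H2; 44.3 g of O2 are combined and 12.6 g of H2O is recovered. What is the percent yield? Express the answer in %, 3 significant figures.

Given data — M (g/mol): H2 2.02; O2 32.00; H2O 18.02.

45.4 %

n(H2) = 3.110 / 2.02 = 1.540 mol
n(O2) = 44.30 / 32.00 = 1.384 mol
n/ν for H2 = 1.540/2 = 0.7700
n/ν for O2 = 1.384/1 = 1.384
Smallest n/ν is H2 → limiting reagent.
theoretical n(H2O) = (2/2) × 1.540 = 1.540 mol → 27.75 g
% yield = 12.6 / 27.75 × 100 = 45.41 %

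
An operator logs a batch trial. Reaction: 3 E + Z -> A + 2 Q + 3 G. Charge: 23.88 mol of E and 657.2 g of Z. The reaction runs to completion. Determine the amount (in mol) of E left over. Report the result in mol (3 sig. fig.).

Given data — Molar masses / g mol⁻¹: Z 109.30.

n(E) = 23.88 mol
n(Z) = 657.2 / 109.30 = 6.013 mol
n/ν for E = 23.88/3 = 7.960
n/ν for Z = 6.013/1 = 6.013
Smallest n/ν is Z → limiting reagent.
E consumed = (3/1) × 6.013 = 18.04 mol
E remaining = 23.88 − 18.04 = 5.840 mol

5.84 mol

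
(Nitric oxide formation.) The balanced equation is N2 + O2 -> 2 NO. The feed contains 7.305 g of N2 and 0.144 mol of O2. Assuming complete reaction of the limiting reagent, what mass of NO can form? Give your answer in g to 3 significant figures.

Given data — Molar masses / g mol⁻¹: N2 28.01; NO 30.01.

n(N2) = 7.305 / 28.01 = 0.2608 mol
n(O2) = 0.1440 mol
n/ν for N2 = 0.2608/1 = 0.2608
n/ν for O2 = 0.1440/1 = 0.1440
Smallest n/ν is O2 → limiting reagent.
n(NO) = (2/1) × 0.1440 = 0.2880 mol
mass = 0.2880 × 30.01 = 8.643 g

8.64 g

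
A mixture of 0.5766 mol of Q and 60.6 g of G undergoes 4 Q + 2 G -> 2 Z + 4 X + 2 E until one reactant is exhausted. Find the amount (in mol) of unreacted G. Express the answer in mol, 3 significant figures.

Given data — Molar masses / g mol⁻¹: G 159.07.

0.0927 mol

n(Q) = 0.5766 mol
n(G) = 60.60 / 159.07 = 0.3810 mol
n/ν → Q: 0.1442, G: 0.1905; Q is limiting.
G consumed = (2/4) × 0.5766 = 0.2883 mol
G remaining = 0.3810 − 0.2883 = 0.09270 mol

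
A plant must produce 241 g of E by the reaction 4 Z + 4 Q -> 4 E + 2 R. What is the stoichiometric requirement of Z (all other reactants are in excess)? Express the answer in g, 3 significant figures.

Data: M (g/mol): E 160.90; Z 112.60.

n(E) = 241 / 160.90 = 1.498 mol
n(Z) = (4/4) × 1.498 = 1.498 mol
mass = 1.498 × 112.60 = 168.7 g

169 g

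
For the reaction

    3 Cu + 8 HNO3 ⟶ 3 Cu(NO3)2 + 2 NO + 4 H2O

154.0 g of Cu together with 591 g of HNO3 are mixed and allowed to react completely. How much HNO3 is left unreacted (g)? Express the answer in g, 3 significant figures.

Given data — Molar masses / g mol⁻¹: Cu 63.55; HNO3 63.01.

184 g

n(Cu) = 154.0 / 63.55 = 2.423 mol
n(HNO3) = 591.0 / 63.01 = 9.379 mol
n/ν for Cu = 2.423/3 = 0.8077
n/ν for HNO3 = 9.379/8 = 1.172
Smallest n/ν is Cu → limiting reagent.
HNO3 consumed = (8/3) × 2.423 = 6.461 mol
HNO3 remaining = 9.379 − 6.461 = 2.918 mol
mass = 2.918 × 63.01 = 183.9 g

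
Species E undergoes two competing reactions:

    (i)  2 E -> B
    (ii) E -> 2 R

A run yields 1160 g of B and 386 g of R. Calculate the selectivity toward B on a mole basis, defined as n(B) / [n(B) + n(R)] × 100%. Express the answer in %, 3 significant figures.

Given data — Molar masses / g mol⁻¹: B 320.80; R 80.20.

n(B) = 1160 / 320.80 = 3.616 mol
n(R) = 386 / 80.20 = 4.813 mol
selectivity = 3.616/(3.616+4.813) × 100 = 42.90 %

42.9 %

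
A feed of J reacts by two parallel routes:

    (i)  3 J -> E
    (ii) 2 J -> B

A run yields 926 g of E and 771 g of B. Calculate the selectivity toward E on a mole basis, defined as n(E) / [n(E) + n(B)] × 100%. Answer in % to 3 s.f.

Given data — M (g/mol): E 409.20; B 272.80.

44.5 %

n(E) = 926 / 409.20 = 2.263 mol
n(B) = 771 / 272.80 = 2.826 mol
selectivity = 2.263/(2.263+2.826) × 100 = 44.47 %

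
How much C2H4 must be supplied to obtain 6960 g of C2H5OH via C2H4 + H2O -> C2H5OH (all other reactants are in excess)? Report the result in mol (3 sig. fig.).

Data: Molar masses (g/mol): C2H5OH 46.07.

151 mol

n(C2H5OH) = 6960 / 46.07 = 151.1 mol
n(C2H4) = (1/1) × 151.1 = 151.1 mol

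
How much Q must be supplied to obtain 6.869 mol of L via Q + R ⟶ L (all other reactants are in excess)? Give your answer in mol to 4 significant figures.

6.869 mol

n(L) = 6.869 mol
n(Q) = (1/1) × 6.869 = 6.869 mol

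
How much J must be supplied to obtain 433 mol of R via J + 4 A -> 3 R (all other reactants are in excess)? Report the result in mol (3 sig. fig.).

144 mol

n(R) = 433.0 mol
n(J) = (1/3) × 433.0 = 144.3 mol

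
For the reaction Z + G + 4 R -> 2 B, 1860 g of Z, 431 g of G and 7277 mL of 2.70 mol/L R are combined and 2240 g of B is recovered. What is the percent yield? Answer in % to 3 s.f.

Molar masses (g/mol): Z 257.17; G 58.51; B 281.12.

81.1 %

n(Z) = 1860 / 257.17 = 7.233 mol
n(G) = 431.0 / 58.51 = 7.366 mol
n(R) = 2.70 × 7277/1000 = 19.65 mol
n/ν for Z = 7.233/1 = 7.233
n/ν for G = 7.366/1 = 7.366
n/ν for R = 19.65/4 = 4.913
Smallest n/ν is R → limiting reagent.
theoretical n(B) = (2/4) × 19.65 = 9.825 mol → 2762 g
% yield = 2240 / 2762 × 100 = 81.10 %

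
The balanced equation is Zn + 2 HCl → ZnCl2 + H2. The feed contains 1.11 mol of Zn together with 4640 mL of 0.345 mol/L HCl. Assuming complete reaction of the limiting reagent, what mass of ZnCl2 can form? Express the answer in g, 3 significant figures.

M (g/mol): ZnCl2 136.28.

n(Zn) = 1.110 mol
n(HCl) = 0.345 × 4640/1000 = 1.601 mol
n/ν for Zn = 1.110/1 = 1.110
n/ν for HCl = 1.601/2 = 0.8005
Smallest n/ν is HCl → limiting reagent.
n(ZnCl2) = (1/2) × 1.601 = 0.8005 mol
mass = 0.8005 × 136.28 = 109.1 g

109 g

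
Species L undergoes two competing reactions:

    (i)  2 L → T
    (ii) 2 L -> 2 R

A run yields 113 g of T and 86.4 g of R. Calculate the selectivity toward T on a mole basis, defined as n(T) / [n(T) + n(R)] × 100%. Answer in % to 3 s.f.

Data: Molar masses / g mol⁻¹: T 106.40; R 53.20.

n(T) = 113 / 106.40 = 1.062 mol
n(R) = 86.4 / 53.20 = 1.624 mol
selectivity = 1.062/(1.062+1.624) × 100 = 39.54 %

39.5 %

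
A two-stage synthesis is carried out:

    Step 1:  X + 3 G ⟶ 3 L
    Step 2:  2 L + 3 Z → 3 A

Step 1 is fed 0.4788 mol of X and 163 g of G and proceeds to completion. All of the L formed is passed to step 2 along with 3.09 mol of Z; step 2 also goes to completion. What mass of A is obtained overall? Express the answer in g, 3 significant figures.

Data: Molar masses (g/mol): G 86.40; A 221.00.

Step 1:
n(X) = 0.4788 mol
n(G) = 163.0 / 86.40 = 1.887 mol
n/ν for X = 0.4788/1 = 0.4788
n/ν for G = 1.887/3 = 0.6290
Smallest n/ν is X → limiting reagent.
n(L) produced = (3/1) × 0.4788 = 1.436 mol
Step 2:
n(L) available = 1.436 mol
n(Z) = 3.090 mol
n/ν for L = 1.436/2 = 0.7180
n/ν for Z = 3.090/3 = 1.030
Smallest n/ν is L → limiting reagent.
n(A) = (3/2) × 1.436 = 2.154 mol
mass = 2.154 × 221.00 = 476.0 g

476 g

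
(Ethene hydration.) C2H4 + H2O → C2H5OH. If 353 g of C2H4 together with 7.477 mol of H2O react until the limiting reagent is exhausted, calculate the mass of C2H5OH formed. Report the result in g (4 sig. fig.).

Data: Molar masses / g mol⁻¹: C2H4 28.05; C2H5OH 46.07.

344.5 g

n(C2H4) = 353.0 / 28.05 = 12.58 mol
n(H2O) = 7.477 mol
n/ν for C2H4 = 12.58/1 = 12.58
n/ν for H2O = 7.477/1 = 7.477
Smallest n/ν is H2O → limiting reagent.
n(C2H5OH) = (1/1) × 7.477 = 7.477 mol
mass = 7.477 × 46.07 = 344.5 g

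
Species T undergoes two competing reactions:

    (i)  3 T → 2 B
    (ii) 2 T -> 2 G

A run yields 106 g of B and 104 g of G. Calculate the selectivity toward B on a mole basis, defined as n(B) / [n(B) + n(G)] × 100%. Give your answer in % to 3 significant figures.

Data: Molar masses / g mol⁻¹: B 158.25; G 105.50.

n(B) = 106 / 158.25 = 0.6698 mol
n(G) = 104 / 105.50 = 0.9858 mol
selectivity = 0.6698/(0.6698+0.9858) × 100 = 40.46 %

40.5 %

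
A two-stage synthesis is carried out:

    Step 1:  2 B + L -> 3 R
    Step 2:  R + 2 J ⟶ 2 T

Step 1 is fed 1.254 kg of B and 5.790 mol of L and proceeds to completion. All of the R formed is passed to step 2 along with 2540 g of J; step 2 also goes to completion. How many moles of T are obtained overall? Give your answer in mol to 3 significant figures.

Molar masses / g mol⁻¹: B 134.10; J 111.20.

22.8 mol

Step 1:
n(B) = 1.254×1000 / 134.10 = 9.351 mol
n(L) = 5.790 mol
n/ν for B = 9.351/2 = 4.676
n/ν for L = 5.790/1 = 5.790
Smallest n/ν is B → limiting reagent.
n(R) produced = (3/2) × 9.351 = 14.03 mol
Step 2:
n(R) available = 14.03 mol
n(J) = 2540 / 111.20 = 22.84 mol
n/ν for R = 14.03/1 = 14.03
n/ν for J = 22.84/2 = 11.42
Smallest n/ν is J → limiting reagent.
n(T) = (2/2) × 22.84 = 22.84 mol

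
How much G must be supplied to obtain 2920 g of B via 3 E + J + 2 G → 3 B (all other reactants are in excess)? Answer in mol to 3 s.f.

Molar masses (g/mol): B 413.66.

4.71 mol

n(B) = 2920 / 413.66 = 7.059 mol
n(G) = (2/3) × 7.059 = 4.706 mol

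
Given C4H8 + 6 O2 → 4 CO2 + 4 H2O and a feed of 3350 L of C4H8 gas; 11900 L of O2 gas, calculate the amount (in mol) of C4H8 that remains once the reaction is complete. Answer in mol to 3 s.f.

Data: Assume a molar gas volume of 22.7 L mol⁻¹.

60.2 mol

n(C4H8) = 3350 / 22.7 = 147.6 mol
n(O2) = 11900 / 22.7 = 524.2 mol
n/ν for C4H8 = 147.6/1 = 147.6
n/ν for O2 = 524.2/6 = 87.37
Smallest n/ν is O2 → limiting reagent.
C4H8 consumed = (1/6) × 524.2 = 87.37 mol
C4H8 remaining = 147.6 − 87.37 = 60.23 mol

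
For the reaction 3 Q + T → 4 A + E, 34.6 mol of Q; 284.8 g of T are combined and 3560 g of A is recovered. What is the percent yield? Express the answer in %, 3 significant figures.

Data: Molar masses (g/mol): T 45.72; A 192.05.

74.4 %

n(Q) = 34.60 mol
n(T) = 284.8 / 45.72 = 6.229 mol
n/ν → Q: 11.53, T: 6.229; T is limiting.
theoretical n(A) = (4/1) × 6.229 = 24.92 mol → 4786 g
% yield = 3560 / 4786 × 100 = 74.38 %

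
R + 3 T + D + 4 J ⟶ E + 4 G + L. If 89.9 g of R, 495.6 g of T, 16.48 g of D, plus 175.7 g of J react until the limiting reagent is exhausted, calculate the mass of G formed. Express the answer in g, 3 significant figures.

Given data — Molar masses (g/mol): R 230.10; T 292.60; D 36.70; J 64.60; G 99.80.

n(R) = 89.90 / 230.10 = 0.3907 mol
n(T) = 495.6 / 292.60 = 1.694 mol
n(D) = 16.48 / 36.70 = 0.4490 mol
n(J) = 175.7 / 64.60 = 2.720 mol
n/ν → R: 0.3907, T: 0.5647, D: 0.4490, J: 0.6800; R is limiting.
n(G) = (4/1) × 0.3907 = 1.563 mol
mass = 1.563 × 99.80 = 156.0 g

156 g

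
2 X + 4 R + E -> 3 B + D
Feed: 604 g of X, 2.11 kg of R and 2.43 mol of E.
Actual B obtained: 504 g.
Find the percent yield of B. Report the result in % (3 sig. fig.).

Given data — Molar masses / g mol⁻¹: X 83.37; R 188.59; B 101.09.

68.4 %

n(X) = 604.0 / 83.37 = 7.245 mol
n(R) = 2.110×1000 / 188.59 = 11.19 mol
n(E) = 2.430 mol
n/ν for X = 7.245/2 = 3.623
n/ν for R = 11.19/4 = 2.798
n/ν for E = 2.430/1 = 2.430
Smallest n/ν is E → limiting reagent.
theoretical n(B) = (3/1) × 2.430 = 7.290 mol → 736.9 g
% yield = 504 / 736.9 × 100 = 68.39 %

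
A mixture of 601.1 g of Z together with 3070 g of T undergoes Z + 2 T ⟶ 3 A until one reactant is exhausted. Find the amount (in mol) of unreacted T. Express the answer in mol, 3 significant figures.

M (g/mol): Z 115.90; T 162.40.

n(Z) = 601.1 / 115.90 = 5.186 mol
n(T) = 3070 / 162.40 = 18.90 mol
n/ν for Z = 5.186/1 = 5.186
n/ν for T = 18.90/2 = 9.450
Smallest n/ν is Z → limiting reagent.
T consumed = (2/1) × 5.186 = 10.37 mol
T remaining = 18.90 − 10.37 = 8.530 mol

8.53 mol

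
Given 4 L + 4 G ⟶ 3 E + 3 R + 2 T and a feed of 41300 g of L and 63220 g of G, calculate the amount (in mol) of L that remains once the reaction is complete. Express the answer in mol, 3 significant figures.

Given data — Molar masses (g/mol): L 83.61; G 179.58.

n(L) = 41300 / 83.61 = 494.0 mol
n(G) = 63220 / 179.58 = 352.0 mol
n/ν for L = 494.0/4 = 123.5
n/ν for G = 352.0/4 = 88.00
Smallest n/ν is G → limiting reagent.
L consumed = (4/4) × 352.0 = 352.0 mol
L remaining = 494.0 − 352.0 = 142.0 mol

142 mol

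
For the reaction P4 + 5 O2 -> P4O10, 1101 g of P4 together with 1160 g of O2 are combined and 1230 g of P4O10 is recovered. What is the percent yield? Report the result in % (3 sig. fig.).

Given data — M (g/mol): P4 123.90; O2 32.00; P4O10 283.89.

n(P4) = 1101 / 123.90 = 8.886 mol
n(O2) = 1160 / 32.00 = 36.25 mol
n/ν for P4 = 8.886/1 = 8.886
n/ν for O2 = 36.25/5 = 7.250
Smallest n/ν is O2 → limiting reagent.
theoretical n(P4O10) = (1/5) × 36.25 = 7.250 mol → 2058 g
% yield = 1230 / 2058 × 100 = 59.77 %

59.8 %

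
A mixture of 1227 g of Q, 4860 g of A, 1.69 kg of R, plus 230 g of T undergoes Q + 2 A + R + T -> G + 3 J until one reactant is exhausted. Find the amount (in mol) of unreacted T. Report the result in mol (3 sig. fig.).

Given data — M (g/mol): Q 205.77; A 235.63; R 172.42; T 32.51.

n(Q) = 1227 / 205.77 = 5.963 mol
n(A) = 4860 / 235.63 = 20.63 mol
n(R) = 1.690×1000 / 172.42 = 9.802 mol
n(T) = 230.0 / 32.51 = 7.075 mol
n/ν for Q = 5.963/1 = 5.963
n/ν for A = 20.63/2 = 10.32
n/ν for R = 9.802/1 = 9.802
n/ν for T = 7.075/1 = 7.075
Smallest n/ν is Q → limiting reagent.
T consumed = (1/1) × 5.963 = 5.963 mol
T remaining = 7.075 − 5.963 = 1.112 mol

1.11 mol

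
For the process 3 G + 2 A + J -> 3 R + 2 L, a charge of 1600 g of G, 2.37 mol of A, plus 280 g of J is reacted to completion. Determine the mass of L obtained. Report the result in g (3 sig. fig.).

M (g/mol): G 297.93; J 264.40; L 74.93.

n(G) = 1600 / 297.93 = 5.370 mol
n(A) = 2.370 mol
n(J) = 280.0 / 264.40 = 1.059 mol
n/ν for G = 5.370/3 = 1.790
n/ν for A = 2.370/2 = 1.185
n/ν for J = 1.059/1 = 1.059
Smallest n/ν is J → limiting reagent.
n(L) = (2/1) × 1.059 = 2.118 mol
mass = 2.118 × 74.93 = 158.7 g

159 g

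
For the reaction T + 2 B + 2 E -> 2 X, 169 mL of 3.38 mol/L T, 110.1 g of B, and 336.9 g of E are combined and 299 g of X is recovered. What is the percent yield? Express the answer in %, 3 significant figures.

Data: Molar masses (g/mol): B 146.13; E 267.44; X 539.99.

73.5 %

n(T) = 3.38 × 169.0/1000 = 0.5712 mol
n(B) = 110.1 / 146.13 = 0.7534 mol
n(E) = 336.9 / 267.44 = 1.260 mol
n/ν for T = 0.5712/1 = 0.5712
n/ν for B = 0.7534/2 = 0.3767
n/ν for E = 1.260/2 = 0.6300
Smallest n/ν is B → limiting reagent.
theoretical n(X) = (2/2) × 0.7534 = 0.7534 mol → 406.8 g
% yield = 299 / 406.8 × 100 = 73.50 %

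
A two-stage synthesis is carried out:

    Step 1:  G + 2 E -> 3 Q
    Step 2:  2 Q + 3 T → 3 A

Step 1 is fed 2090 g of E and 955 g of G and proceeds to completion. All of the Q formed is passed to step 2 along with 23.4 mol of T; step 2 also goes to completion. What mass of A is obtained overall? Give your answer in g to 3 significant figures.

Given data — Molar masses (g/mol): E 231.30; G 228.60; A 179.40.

3370 g

Step 1:
n(E) = 2090 / 231.30 = 9.036 mol
n(G) = 955.0 / 228.60 = 4.178 mol
n/ν → E: 4.518, G: 4.178; G is limiting.
n(Q) produced = (3/1) × 4.178 = 12.53 mol
Step 2:
n(Q) available = 12.53 mol
n(T) = 23.40 mol
n/ν → Q: 6.265, T: 7.800; Q is limiting.
n(A) = (3/2) × 12.53 = 18.80 mol
mass = 18.80 × 179.40 = 3373 g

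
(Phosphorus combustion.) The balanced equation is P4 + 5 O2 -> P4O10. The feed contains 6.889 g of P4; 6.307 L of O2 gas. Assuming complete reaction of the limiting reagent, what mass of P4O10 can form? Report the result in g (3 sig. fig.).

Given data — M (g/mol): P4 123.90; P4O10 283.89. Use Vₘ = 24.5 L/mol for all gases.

14.6 g

n(P4) = 6.889 / 123.90 = 0.05560 mol
n(O2) = 6.307 / 24.5 = 0.2574 mol
n/ν for P4 = 0.05560/1 = 0.05560
n/ν for O2 = 0.2574/5 = 0.05148
Smallest n/ν is O2 → limiting reagent.
n(P4O10) = (1/5) × 0.2574 = 0.05148 mol
mass = 0.05148 × 283.89 = 14.61 g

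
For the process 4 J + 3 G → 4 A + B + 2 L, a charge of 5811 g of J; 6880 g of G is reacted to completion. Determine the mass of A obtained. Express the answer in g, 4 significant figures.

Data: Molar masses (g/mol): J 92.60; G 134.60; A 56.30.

n(J) = 5811 / 92.60 = 62.75 mol
n(G) = 6880 / 134.60 = 51.11 mol
n/ν for J = 62.75/4 = 15.69
n/ν for G = 51.11/3 = 17.04
Smallest n/ν is J → limiting reagent.
n(A) = (4/4) × 62.75 = 62.75 mol
mass = 62.75 × 56.30 = 3533 g

3533 g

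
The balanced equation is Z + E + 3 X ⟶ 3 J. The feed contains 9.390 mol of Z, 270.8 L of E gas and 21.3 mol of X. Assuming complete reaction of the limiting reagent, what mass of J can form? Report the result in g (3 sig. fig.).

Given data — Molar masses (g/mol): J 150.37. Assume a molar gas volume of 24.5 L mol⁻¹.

3200 g

n(Z) = 9.390 mol
n(E) = 270.8 / 24.5 = 11.05 mol
n(X) = 21.30 mol
n/ν for Z = 9.390/1 = 9.390
n/ν for E = 11.05/1 = 11.05
n/ν for X = 21.30/3 = 7.100
Smallest n/ν is X → limiting reagent.
n(J) = (3/3) × 21.30 = 21.30 mol
mass = 21.30 × 150.37 = 3203 g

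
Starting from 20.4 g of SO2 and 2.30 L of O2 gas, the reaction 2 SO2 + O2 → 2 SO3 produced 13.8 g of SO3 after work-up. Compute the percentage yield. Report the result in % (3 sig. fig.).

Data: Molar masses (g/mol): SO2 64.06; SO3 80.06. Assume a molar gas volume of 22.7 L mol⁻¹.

n(SO2) = 20.40 / 64.06 = 0.3185 mol
n(O2) = 2.300 / 22.7 = 0.1013 mol
n/ν → SO2: 0.1593, O2: 0.1013; O2 is limiting.
theoretical n(SO3) = (2/1) × 0.1013 = 0.2026 mol → 16.22 g
% yield = 13.8 / 16.22 × 100 = 85.08 %

85.1 %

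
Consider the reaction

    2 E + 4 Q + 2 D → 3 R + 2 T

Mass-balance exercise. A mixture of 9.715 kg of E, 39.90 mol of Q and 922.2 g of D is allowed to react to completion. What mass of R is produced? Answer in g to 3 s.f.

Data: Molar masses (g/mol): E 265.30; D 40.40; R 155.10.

4640 g

n(E) = 9.715×1000 / 265.30 = 36.62 mol
n(Q) = 39.90 mol
n(D) = 922.2 / 40.40 = 22.83 mol
n/ν → E: 18.31, Q: 9.975, D: 11.42; Q is limiting.
n(R) = (3/4) × 39.90 = 29.93 mol
mass = 29.93 × 155.10 = 4642 g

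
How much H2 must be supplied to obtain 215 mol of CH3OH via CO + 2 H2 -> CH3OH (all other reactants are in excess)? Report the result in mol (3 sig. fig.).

n(CH3OH) = 215.0 mol
n(H2) = (2/1) × 215.0 = 430.0 mol

430 mol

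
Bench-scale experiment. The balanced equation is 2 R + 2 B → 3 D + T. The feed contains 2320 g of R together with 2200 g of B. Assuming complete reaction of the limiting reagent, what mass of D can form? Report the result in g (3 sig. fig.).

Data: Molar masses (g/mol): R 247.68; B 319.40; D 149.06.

n(R) = 2320 / 247.68 = 9.367 mol
n(B) = 2200 / 319.40 = 6.888 mol
n/ν for R = 9.367/2 = 4.684
n/ν for B = 6.888/2 = 3.444
Smallest n/ν is B → limiting reagent.
n(D) = (3/2) × 6.888 = 10.33 mol
mass = 10.33 × 149.06 = 1540 g

1540 g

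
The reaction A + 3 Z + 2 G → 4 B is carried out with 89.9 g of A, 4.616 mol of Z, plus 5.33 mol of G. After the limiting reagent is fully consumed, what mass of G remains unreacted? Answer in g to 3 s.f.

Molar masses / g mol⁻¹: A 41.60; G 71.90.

n(A) = 89.90 / 41.60 = 2.161 mol
n(Z) = 4.616 mol
n(G) = 5.330 mol
n/ν → A: 2.161, Z: 1.539, G: 2.665; Z is limiting.
G consumed = (2/3) × 4.616 = 3.077 mol
G remaining = 5.330 − 3.077 = 2.253 mol
mass = 2.253 × 71.90 = 162.0 g

162 g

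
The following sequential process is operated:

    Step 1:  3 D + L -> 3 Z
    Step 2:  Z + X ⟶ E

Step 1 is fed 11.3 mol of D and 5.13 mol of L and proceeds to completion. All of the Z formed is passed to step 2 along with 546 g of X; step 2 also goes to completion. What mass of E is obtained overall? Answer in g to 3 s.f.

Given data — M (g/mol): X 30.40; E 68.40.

Step 1:
n(D) = 11.30 mol
n(L) = 5.130 mol
n/ν for D = 11.30/3 = 3.767
n/ν for L = 5.130/1 = 5.130
Smallest n/ν is D → limiting reagent.
n(Z) produced = (3/3) × 11.30 = 11.30 mol
Step 2:
n(Z) available = 11.30 mol
n(X) = 546.0 / 30.40 = 17.96 mol
n/ν for Z = 11.30/1 = 11.30
n/ν for X = 17.96/1 = 17.96
Smallest n/ν is Z → limiting reagent.
n(E) = (1/1) × 11.30 = 11.30 mol
mass = 11.30 × 68.40 = 772.9 g

773 g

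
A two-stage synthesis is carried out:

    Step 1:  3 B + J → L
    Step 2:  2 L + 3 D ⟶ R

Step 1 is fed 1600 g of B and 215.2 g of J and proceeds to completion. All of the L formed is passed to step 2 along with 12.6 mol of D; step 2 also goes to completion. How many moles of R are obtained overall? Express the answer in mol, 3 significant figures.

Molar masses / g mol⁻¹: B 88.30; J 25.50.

Step 1:
n(B) = 1600 / 88.30 = 18.12 mol
n(J) = 215.2 / 25.50 = 8.439 mol
n/ν for B = 18.12/3 = 6.040
n/ν for J = 8.439/1 = 8.439
Smallest n/ν is B → limiting reagent.
n(L) produced = (1/3) × 18.12 = 6.040 mol
Step 2:
n(L) available = 6.040 mol
n(D) = 12.60 mol
n/ν for L = 6.040/2 = 3.020
n/ν for D = 12.60/3 = 4.200
Smallest n/ν is L → limiting reagent.
n(R) = (1/2) × 6.040 = 3.020 mol

3.02 mol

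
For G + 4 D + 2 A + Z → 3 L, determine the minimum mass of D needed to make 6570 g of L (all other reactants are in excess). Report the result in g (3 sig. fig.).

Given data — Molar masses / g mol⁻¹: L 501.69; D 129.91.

n(L) = 6570 / 501.69 = 13.10 mol
n(D) = (4/3) × 13.10 = 17.47 mol
mass = 17.47 × 129.91 = 2270 g

2270 g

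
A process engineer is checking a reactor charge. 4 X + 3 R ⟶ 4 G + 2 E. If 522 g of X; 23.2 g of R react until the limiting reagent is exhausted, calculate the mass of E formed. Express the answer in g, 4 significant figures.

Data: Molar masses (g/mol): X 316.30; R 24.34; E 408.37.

n(X) = 522.0 / 316.30 = 1.650 mol
n(R) = 23.20 / 24.34 = 0.9532 mol
n/ν for X = 1.650/4 = 0.4125
n/ν for R = 0.9532/3 = 0.3177
Smallest n/ν is R → limiting reagent.
n(E) = (2/3) × 0.9532 = 0.6355 mol
mass = 0.6355 × 408.37 = 259.5 g

259.5 g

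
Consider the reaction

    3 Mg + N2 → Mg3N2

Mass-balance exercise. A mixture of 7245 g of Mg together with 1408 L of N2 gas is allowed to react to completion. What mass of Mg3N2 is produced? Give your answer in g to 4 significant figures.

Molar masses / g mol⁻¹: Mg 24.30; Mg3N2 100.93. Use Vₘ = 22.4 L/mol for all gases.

6344 g

n(Mg) = 7245 / 24.30 = 298.1 mol
n(N2) = 1408 / 22.4 = 62.86 mol
n/ν for Mg = 298.1/3 = 99.37
n/ν for N2 = 62.86/1 = 62.86
Smallest n/ν is N2 → limiting reagent.
n(Mg3N2) = (1/1) × 62.86 = 62.86 mol
mass = 62.86 × 100.93 = 6344 g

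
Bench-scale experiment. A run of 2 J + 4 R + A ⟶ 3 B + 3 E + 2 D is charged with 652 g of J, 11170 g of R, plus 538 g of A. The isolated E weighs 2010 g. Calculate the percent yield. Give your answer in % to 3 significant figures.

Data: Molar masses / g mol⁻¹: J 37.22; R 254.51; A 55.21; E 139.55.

n(J) = 652.0 / 37.22 = 17.52 mol
n(R) = 11170 / 254.51 = 43.89 mol
n(A) = 538.0 / 55.21 = 9.745 mol
n/ν → J: 8.760, R: 10.97, A: 9.745; J is limiting.
theoretical n(E) = (3/2) × 17.52 = 26.28 mol → 3667 g
% yield = 2010 / 3667 × 100 = 54.81 %

54.8 %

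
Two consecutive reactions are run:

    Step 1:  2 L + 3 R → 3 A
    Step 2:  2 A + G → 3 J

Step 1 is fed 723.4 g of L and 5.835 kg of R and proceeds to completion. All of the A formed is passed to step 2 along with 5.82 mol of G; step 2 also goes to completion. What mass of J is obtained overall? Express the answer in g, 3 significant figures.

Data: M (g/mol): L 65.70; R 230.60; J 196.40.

3430 g

Step 1:
n(L) = 723.4 / 65.70 = 11.01 mol
n(R) = 5.835×1000 / 230.60 = 25.30 mol
n/ν → L: 5.505, R: 8.433; L is limiting.
n(A) produced = (3/2) × 11.01 = 16.52 mol
Step 2:
n(A) available = 16.52 mol
n(G) = 5.820 mol
n/ν → A: 8.260, G: 5.820; G is limiting.
n(J) = (3/1) × 5.820 = 17.46 mol
mass = 17.46 × 196.40 = 3429 g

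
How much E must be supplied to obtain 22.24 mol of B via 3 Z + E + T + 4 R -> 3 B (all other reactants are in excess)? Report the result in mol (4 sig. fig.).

n(B) = 22.24 mol
n(E) = (1/3) × 22.24 = 7.413 mol

7.413 mol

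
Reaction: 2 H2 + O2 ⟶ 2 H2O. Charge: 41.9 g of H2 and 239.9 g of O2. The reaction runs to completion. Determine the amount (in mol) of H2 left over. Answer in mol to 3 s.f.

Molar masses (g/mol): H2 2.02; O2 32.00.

n(H2) = 41.90 / 2.02 = 20.74 mol
n(O2) = 239.9 / 32.00 = 7.497 mol
n/ν → H2: 10.37, O2: 7.497; O2 is limiting.
H2 consumed = (2/1) × 7.497 = 14.99 mol
H2 remaining = 20.74 − 14.99 = 5.750 mol

5.75 mol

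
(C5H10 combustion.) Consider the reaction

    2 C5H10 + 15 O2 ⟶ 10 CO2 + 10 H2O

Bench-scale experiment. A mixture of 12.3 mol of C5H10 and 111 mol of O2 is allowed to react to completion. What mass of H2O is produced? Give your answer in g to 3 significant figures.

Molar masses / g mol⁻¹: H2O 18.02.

1110 g

n(C5H10) = 12.30 mol
n(O2) = 111.0 mol
n/ν → C5H10: 6.150, O2: 7.400; C5H10 is limiting.
n(H2O) = (10/2) × 12.30 = 61.50 mol
mass = 61.50 × 18.02 = 1108 g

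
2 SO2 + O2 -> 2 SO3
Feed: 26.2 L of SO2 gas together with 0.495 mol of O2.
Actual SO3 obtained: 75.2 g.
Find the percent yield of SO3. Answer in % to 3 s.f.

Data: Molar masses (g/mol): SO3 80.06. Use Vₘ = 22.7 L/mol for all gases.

n(SO2) = 26.20 / 22.7 = 1.154 mol
n(O2) = 0.4950 mol
n/ν for SO2 = 1.154/2 = 0.5770
n/ν for O2 = 0.4950/1 = 0.4950
Smallest n/ν is O2 → limiting reagent.
theoretical n(SO3) = (2/1) × 0.4950 = 0.9900 mol → 79.26 g
% yield = 75.2 / 79.26 × 100 = 94.88 %

94.9 %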